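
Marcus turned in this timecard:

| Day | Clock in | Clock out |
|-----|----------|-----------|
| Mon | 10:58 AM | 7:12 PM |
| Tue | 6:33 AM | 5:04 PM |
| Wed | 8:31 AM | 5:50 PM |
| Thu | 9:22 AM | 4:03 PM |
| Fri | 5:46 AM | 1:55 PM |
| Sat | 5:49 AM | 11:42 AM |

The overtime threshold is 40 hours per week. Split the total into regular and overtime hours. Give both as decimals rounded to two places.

Mon: 10:58 AM–7:12 PM = 8 h 14 min
Tue: 6:33 AM–5:04 PM = 10 h 31 min
Wed: 8:31 AM–5:50 PM = 9 h 19 min
Thu: 9:22 AM–4:03 PM = 6 h 41 min
Fri: 5:46 AM–1:55 PM = 8 h 9 min
Sat: 5:49 AM–11:42 AM = 5 h 53 min
Total worked: 48 h 47 min = 48.78 h.
Threshold 40 h → overtime 8 h 47 min, regular 40 h 0 min.

Regular 40.00 hours, overtime 8.78 hours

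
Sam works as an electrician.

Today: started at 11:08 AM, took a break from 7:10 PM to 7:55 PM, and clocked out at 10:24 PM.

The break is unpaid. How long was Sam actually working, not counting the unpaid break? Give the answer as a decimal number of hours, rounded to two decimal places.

10.52 hours

Today: 11:08 AM–10:24 PM = 11 h 16 min; less 45 min break → 10 h 31 min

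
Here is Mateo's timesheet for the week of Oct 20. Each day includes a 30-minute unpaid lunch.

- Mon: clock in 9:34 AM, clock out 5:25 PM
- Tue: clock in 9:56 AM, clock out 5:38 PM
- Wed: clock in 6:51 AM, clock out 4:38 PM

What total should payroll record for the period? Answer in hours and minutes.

Mon: 9:34 AM–5:25 PM = 7 h 51 min; less 30 min break → 7 h 21 min
Tue: 9:56 AM–5:38 PM = 7 h 42 min; less 30 min break → 7 h 12 min
Wed: 6:51 AM–4:38 PM = 9 h 47 min; less 30 min break → 9 h 17 min
Total: 7 h 21 min + 7 h 12 min + 9 h 17 min = 23 h 50 min.

23 h 50 min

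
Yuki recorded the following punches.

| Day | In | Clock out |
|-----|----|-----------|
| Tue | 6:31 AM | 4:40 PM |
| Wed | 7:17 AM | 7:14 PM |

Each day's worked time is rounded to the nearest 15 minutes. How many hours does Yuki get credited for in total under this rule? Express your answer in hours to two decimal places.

Tue: 6:31 AM–4:40 PM = 10 h 9 min → rounds to 10 h 15 min
Wed: 7:17 AM–7:14 PM = 11 h 57 min → rounds to 12 h 0 min
Total credited: 22 h 15 min.

22.25 hours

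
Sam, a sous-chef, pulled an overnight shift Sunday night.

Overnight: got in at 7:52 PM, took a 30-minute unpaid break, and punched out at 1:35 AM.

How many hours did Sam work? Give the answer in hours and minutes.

Overnight: 7:52 PM → midnight = 4 h 8 min; midnight → 1:35 AM = 1 h 35 min; span 5 h 43 min; less 30 min break → 5 h 13 min

5 h 13 min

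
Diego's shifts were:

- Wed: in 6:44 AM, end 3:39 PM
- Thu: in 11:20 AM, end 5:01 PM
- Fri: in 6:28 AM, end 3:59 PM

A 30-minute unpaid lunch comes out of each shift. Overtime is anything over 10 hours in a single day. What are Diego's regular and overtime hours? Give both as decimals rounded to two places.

Regular 22.62 hours, overtime 0.00 hours

Wed: 6:44 AM–3:39 PM = 8 h 55 min; less 30 min break → 8 h 25 min
Thu: 11:20 AM–5:01 PM = 5 h 41 min; less 30 min break → 5 h 11 min
Fri: 6:28 AM–3:59 PM = 9 h 31 min; less 30 min break → 9 h 1 min
Wed reg 8 h 25 min / OT 0 h 0 min; Thu reg 5 h 11 min / OT 0 h 0 min; Fri reg 9 h 1 min / OT 0 h 0 min.
Totals: regular 22 h 37 min, overtime 0 h 0 min.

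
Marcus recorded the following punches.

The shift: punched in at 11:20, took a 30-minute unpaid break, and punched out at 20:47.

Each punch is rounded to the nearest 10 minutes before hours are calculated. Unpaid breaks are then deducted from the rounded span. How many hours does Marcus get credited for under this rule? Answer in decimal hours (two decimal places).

9.00 hours

The shift: in 11:20→11:20, out 20:47→20:50; 9 h 30 min − 30 min = 9 h 0 min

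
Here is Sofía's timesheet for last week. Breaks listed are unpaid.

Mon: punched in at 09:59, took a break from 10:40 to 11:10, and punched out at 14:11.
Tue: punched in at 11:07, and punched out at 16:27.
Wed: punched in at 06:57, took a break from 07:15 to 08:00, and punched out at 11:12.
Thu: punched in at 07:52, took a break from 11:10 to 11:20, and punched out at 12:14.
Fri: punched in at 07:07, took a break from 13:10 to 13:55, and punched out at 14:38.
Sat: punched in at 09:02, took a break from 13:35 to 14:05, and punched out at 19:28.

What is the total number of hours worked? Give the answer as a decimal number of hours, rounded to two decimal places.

33.43 hours

Mon: 09:59–14:11 = 4 h 12 min; less 30 min break → 3 h 42 min
Tue: 11:07–16:27 = 5 h 20 min
Wed: 06:57–11:12 = 4 h 15 min; less 45 min break → 3 h 30 min
Thu: 07:52–12:14 = 4 h 22 min; less 10 min break → 4 h 12 min
Fri: 07:07–14:38 = 7 h 31 min; less 45 min break → 6 h 46 min
Sat: 09:02–19:28 = 10 h 26 min; less 30 min break → 9 h 56 min
Total: 3 h 42 min + 5 h 20 min + 3 h 30 min + 4 h 12 min + 6 h 46 min + 9 h 56 min = 33 h 26 min.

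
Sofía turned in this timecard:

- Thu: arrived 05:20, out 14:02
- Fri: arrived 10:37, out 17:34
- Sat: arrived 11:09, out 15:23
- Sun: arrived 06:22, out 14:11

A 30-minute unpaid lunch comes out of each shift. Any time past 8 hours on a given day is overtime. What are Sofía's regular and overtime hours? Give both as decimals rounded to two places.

Thu: 05:20–14:02 = 8 h 42 min; less 30 min break → 8 h 12 min
Fri: 10:37–17:34 = 6 h 57 min; less 30 min break → 6 h 27 min
Sat: 11:09–15:23 = 4 h 14 min; less 30 min break → 3 h 44 min
Sun: 06:22–14:11 = 7 h 49 min; less 30 min break → 7 h 19 min
Thu reg 8 h 0 min / OT 0 h 12 min; Fri reg 6 h 27 min / OT 0 h 0 min; Sat reg 3 h 44 min / OT 0 h 0 min; Sun reg 7 h 19 min / OT 0 h 0 min.
Totals: regular 25 h 30 min, overtime 0 h 12 min.

Regular 25.50 hours, overtime 0.20 hours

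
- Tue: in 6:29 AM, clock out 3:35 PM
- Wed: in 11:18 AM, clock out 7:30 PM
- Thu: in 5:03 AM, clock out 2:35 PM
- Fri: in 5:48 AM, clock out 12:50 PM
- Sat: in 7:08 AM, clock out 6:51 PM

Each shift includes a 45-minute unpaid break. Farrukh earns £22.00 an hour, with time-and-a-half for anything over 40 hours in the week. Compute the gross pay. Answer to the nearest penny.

Tue: 6:29 AM–3:35 PM = 9 h 6 min; less 45 min break → 8 h 21 min
Wed: 11:18 AM–7:30 PM = 8 h 12 min; less 45 min break → 7 h 27 min
Thu: 5:03 AM–2:35 PM = 9 h 32 min; less 45 min break → 8 h 47 min
Fri: 5:48 AM–12:50 PM = 7 h 2 min; less 45 min break → 6 h 17 min
Sat: 7:08 AM–6:51 PM = 11 h 43 min; less 45 min break → 10 h 58 min
Total worked: 41 h 50 min = 2510 min.
Regular 40 h 0 min = 2400 min at £22.00/h; overtime 1 h 50 min = 110 min at £33.00/h.
Pay = (2400 × £22.00 + 110 × £33.00) ÷ 60 = £940.50.

£940.50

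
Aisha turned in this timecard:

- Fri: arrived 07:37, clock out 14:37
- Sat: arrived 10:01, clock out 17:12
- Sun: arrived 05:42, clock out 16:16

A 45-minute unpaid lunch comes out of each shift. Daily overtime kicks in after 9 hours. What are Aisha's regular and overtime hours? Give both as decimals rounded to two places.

Regular 21.68 hours, overtime 0.82 hours

Fri: 07:37–14:37 = 7 h 0 min; less 45 min break → 6 h 15 min
Sat: 10:01–17:12 = 7 h 11 min; less 45 min break → 6 h 26 min
Sun: 05:42–16:16 = 10 h 34 min; less 45 min break → 9 h 49 min
Fri reg 6 h 15 min / OT 0 h 0 min; Sat reg 6 h 26 min / OT 0 h 0 min; Sun reg 9 h 0 min / OT 0 h 49 min.
Totals: regular 21 h 41 min, overtime 0 h 49 min.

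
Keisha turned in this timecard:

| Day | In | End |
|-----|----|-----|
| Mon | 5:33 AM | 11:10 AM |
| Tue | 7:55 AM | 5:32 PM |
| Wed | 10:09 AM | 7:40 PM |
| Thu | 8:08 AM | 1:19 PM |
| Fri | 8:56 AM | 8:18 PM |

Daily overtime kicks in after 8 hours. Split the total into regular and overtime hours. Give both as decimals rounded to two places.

Regular 34.80 hours, overtime 6.50 hours

Mon: 5:33 AM–11:10 AM = 5 h 37 min
Tue: 7:55 AM–5:32 PM = 9 h 37 min
Wed: 10:09 AM–7:40 PM = 9 h 31 min
Thu: 8:08 AM–1:19 PM = 5 h 11 min
Fri: 8:56 AM–8:18 PM = 11 h 22 min
Mon reg 5 h 37 min / OT 0 h 0 min; Tue reg 8 h 0 min / OT 1 h 37 min; Wed reg 8 h 0 min / OT 1 h 31 min; Thu reg 5 h 11 min / OT 0 h 0 min; Fri reg 8 h 0 min / OT 3 h 22 min.
Totals: regular 34 h 48 min, overtime 6 h 30 min.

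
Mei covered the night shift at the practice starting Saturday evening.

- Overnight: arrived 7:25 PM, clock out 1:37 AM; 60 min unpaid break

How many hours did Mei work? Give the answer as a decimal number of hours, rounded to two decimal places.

5.20 hours

Overnight: 7:25 PM → midnight = 4 h 35 min; midnight → 1:37 AM = 1 h 37 min; span 6 h 12 min; less 60 min break → 5 h 12 min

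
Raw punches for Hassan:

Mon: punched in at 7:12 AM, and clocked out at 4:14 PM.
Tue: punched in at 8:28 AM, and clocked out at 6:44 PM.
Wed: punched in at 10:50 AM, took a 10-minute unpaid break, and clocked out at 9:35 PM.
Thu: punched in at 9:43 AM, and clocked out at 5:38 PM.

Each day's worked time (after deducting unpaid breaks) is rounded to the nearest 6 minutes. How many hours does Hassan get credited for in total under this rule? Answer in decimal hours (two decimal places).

Mon: 7:12 AM–4:14 PM = 9 h 2 min → rounds to 9 h 0 min
Tue: 8:28 AM–6:44 PM = 10 h 16 min → rounds to 10 h 18 min
Wed: 10:50 AM–9:35 PM = 10 h 45 min − 10 min = 10 h 35 min → rounds to 10 h 36 min
Thu: 9:43 AM–5:38 PM = 7 h 55 min → rounds to 7 h 54 min
Total credited: 37 h 48 min.

37.80 hours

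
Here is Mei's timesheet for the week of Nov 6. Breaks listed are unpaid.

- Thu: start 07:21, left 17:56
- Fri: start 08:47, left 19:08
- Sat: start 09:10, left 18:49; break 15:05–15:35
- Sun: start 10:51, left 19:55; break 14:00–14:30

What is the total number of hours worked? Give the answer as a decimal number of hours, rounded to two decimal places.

38.65 hours

Thu: 07:21–17:56 = 10 h 35 min
Fri: 08:47–19:08 = 10 h 21 min
Sat: 09:10–18:49 = 9 h 39 min; less 30 min break → 9 h 9 min
Sun: 10:51–19:55 = 9 h 4 min; less 30 min break → 8 h 34 min
Total: 10 h 35 min + 10 h 21 min + 9 h 9 min + 8 h 34 min = 38 h 39 min.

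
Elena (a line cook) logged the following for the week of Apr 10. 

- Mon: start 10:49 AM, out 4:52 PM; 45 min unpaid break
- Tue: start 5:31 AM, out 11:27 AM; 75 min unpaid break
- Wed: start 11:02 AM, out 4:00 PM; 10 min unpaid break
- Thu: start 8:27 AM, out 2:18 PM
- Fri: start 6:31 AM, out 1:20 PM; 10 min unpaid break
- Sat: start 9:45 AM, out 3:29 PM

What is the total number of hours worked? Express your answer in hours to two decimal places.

33.02 hours

Mon: 10:49 AM–4:52 PM = 6 h 3 min; less 45 min break → 5 h 18 min
Tue: 5:31 AM–11:27 AM = 5 h 56 min; less 75 min break → 4 h 41 min
Wed: 11:02 AM–4:00 PM = 4 h 58 min; less 10 min break → 4 h 48 min
Thu: 8:27 AM–2:18 PM = 5 h 51 min
Fri: 6:31 AM–1:20 PM = 6 h 49 min; less 10 min break → 6 h 39 min
Sat: 9:45 AM–3:29 PM = 5 h 44 min
Total: 5 h 18 min + 4 h 41 min + 4 h 48 min + 5 h 51 min + 6 h 39 min + 5 h 44 min = 33 h 1 min.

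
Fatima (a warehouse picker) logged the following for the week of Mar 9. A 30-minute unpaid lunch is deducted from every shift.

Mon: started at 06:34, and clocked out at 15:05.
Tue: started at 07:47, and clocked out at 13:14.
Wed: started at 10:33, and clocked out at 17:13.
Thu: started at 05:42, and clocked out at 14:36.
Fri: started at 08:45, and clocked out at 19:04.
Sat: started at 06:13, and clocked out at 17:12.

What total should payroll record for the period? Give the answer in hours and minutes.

Mon: 06:34–15:05 = 8 h 31 min; less 30 min break → 8 h 1 min
Tue: 07:47–13:14 = 5 h 27 min; less 30 min break → 4 h 57 min
Wed: 10:33–17:13 = 6 h 40 min; less 30 min break → 6 h 10 min
Thu: 05:42–14:36 = 8 h 54 min; less 30 min break → 8 h 24 min
Fri: 08:45–19:04 = 10 h 19 min; less 30 min break → 9 h 49 min
Sat: 06:13–17:12 = 10 h 59 min; less 30 min break → 10 h 29 min
Total: 8 h 1 min + 4 h 57 min + 6 h 10 min + 8 h 24 min + 9 h 49 min + 10 h 29 min = 47 h 50 min.

47 h 50 min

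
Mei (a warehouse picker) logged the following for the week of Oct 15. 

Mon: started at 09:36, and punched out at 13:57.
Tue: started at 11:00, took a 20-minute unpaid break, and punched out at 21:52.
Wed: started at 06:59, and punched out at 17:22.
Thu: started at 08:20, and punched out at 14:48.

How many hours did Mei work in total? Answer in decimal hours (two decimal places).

Mon: 09:36–13:57 = 4 h 21 min
Tue: 11:00–21:52 = 10 h 52 min; less 20 min break → 10 h 32 min
Wed: 06:59–17:22 = 10 h 23 min
Thu: 08:20–14:48 = 6 h 28 min
Total: 4 h 21 min + 10 h 32 min + 10 h 23 min + 6 h 28 min = 31 h 44 min.

31.73 hours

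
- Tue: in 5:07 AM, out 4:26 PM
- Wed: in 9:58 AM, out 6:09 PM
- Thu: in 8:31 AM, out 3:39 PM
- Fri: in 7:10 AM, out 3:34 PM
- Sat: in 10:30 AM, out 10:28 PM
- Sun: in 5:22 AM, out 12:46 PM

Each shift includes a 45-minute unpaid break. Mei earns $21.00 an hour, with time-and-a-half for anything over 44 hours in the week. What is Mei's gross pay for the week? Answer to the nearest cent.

Tue: 5:07 AM–4:26 PM = 11 h 19 min; less 45 min break → 10 h 34 min
Wed: 9:58 AM–6:09 PM = 8 h 11 min; less 45 min break → 7 h 26 min
Thu: 8:31 AM–3:39 PM = 7 h 8 min; less 45 min break → 6 h 23 min
Fri: 7:10 AM–3:34 PM = 8 h 24 min; less 45 min break → 7 h 39 min
Sat: 10:30 AM–10:28 PM = 11 h 58 min; less 45 min break → 11 h 13 min
Sun: 5:22 AM–12:46 PM = 7 h 24 min; less 45 min break → 6 h 39 min
Total worked: 49 h 54 min = 2994 min.
Regular 44 h 0 min = 2640 min at $21.00/h; overtime 5 h 54 min = 354 min at $31.50/h.
Pay = (2640 × $21.00 + 354 × $31.50) ÷ 60 = $1109.85.

$1109.85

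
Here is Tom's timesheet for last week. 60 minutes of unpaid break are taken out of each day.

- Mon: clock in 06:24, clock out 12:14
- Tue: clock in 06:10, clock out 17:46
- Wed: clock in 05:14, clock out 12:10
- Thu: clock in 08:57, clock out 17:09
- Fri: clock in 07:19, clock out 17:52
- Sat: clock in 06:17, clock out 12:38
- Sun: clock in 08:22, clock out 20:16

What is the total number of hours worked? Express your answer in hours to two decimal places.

54.37 hours

Mon: 06:24–12:14 = 5 h 50 min; less 60 min break → 4 h 50 min
Tue: 06:10–17:46 = 11 h 36 min; less 60 min break → 10 h 36 min
Wed: 05:14–12:10 = 6 h 56 min; less 60 min break → 5 h 56 min
Thu: 08:57–17:09 = 8 h 12 min; less 60 min break → 7 h 12 min
Fri: 07:19–17:52 = 10 h 33 min; less 60 min break → 9 h 33 min
Sat: 06:17–12:38 = 6 h 21 min; less 60 min break → 5 h 21 min
Sun: 08:22–20:16 = 11 h 54 min; less 60 min break → 10 h 54 min
Total: 4 h 50 min + 10 h 36 min + 5 h 56 min + 7 h 12 min + 9 h 33 min + 5 h 21 min + 10 h 54 min = 54 h 22 min.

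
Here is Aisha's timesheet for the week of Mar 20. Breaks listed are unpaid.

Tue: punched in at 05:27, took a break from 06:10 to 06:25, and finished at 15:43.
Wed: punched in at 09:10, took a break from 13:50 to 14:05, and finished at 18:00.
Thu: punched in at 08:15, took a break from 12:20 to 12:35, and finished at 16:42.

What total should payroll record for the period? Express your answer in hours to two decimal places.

Tue: 05:27–15:43 = 10 h 16 min; less 15 min break → 10 h 1 min
Wed: 09:10–18:00 = 8 h 50 min; less 15 min break → 8 h 35 min
Thu: 08:15–16:42 = 8 h 27 min; less 15 min break → 8 h 12 min
Total: 10 h 1 min + 8 h 35 min + 8 h 12 min = 26 h 48 min.

26.80 hours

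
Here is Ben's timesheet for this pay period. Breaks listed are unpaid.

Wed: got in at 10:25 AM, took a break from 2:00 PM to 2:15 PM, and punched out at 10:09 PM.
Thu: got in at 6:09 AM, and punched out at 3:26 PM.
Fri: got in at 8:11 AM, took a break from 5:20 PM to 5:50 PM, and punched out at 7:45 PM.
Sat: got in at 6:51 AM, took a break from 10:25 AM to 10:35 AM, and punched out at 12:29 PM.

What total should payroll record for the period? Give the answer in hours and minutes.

Wed: 10:25 AM–10:09 PM = 11 h 44 min; less 15 min break → 11 h 29 min
Thu: 6:09 AM–3:26 PM = 9 h 17 min
Fri: 8:11 AM–7:45 PM = 11 h 34 min; less 30 min break → 11 h 4 min
Sat: 6:51 AM–12:29 PM = 5 h 38 min; less 10 min break → 5 h 28 min
Total: 11 h 29 min + 9 h 17 min + 11 h 4 min + 5 h 28 min = 37 h 18 min.

37 h 18 min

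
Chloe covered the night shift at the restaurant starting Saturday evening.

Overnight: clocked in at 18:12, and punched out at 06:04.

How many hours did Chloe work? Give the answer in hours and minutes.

11 h 52 min

Overnight: 18:12 → midnight = 5 h 48 min; midnight → 06:04 = 6 h 4 min; span 11 h 52 min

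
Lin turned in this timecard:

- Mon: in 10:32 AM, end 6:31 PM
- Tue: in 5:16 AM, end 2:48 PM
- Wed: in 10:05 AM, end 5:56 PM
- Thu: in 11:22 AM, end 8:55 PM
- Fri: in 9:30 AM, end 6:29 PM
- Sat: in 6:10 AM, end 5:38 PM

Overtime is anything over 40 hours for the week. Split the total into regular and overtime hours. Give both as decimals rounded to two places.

Regular 40.00 hours, overtime 15.37 hours

Mon: 10:32 AM–6:31 PM = 7 h 59 min
Tue: 5:16 AM–2:48 PM = 9 h 32 min
Wed: 10:05 AM–5:56 PM = 7 h 51 min
Thu: 11:22 AM–8:55 PM = 9 h 33 min
Fri: 9:30 AM–6:29 PM = 8 h 59 min
Sat: 6:10 AM–5:38 PM = 11 h 28 min
Total worked: 55 h 22 min = 55.37 h.
Threshold 40 h → overtime 15 h 22 min, regular 40 h 0 min.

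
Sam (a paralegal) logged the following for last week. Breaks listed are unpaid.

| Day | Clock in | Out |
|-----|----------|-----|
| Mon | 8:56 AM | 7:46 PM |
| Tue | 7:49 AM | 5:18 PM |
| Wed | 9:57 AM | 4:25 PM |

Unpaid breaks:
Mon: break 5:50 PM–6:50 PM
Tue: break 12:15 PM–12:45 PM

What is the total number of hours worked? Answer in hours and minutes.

Mon: 8:56 AM–7:46 PM = 10 h 50 min; less 60 min break → 9 h 50 min
Tue: 7:49 AM–5:18 PM = 9 h 29 min; less 30 min break → 8 h 59 min
Wed: 9:57 AM–4:25 PM = 6 h 28 min
Total: 9 h 50 min + 8 h 59 min + 6 h 28 min = 25 h 17 min.

25 h 17 min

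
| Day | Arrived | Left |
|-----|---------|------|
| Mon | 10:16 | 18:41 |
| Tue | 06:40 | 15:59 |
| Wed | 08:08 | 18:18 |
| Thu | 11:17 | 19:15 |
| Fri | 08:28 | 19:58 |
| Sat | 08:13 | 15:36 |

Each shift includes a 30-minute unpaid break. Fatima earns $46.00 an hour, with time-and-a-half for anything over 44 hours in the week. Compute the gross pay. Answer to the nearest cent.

$2558.75

Mon: 10:16–18:41 = 8 h 25 min; less 30 min break → 7 h 55 min
Tue: 06:40–15:59 = 9 h 19 min; less 30 min break → 8 h 49 min
Wed: 08:08–18:18 = 10 h 10 min; less 30 min break → 9 h 40 min
Thu: 11:17–19:15 = 7 h 58 min; less 30 min break → 7 h 28 min
Fri: 08:28–19:58 = 11 h 30 min; less 30 min break → 11 h 0 min
Sat: 08:13–15:36 = 7 h 23 min; less 30 min break → 6 h 53 min
Total worked: 51 h 45 min = 3105 min.
Regular 44 h 0 min = 2640 min at $46.00/h; overtime 7 h 45 min = 465 min at $69.00/h.
Pay = (2640 × $46.00 + 465 × $69.00) ÷ 60 = $2558.75.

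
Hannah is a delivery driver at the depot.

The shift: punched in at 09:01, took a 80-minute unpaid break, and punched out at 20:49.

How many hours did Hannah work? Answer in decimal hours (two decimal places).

The shift: 09:01–20:49 = 11 h 48 min; less 80 min break → 10 h 28 min

10.47 hours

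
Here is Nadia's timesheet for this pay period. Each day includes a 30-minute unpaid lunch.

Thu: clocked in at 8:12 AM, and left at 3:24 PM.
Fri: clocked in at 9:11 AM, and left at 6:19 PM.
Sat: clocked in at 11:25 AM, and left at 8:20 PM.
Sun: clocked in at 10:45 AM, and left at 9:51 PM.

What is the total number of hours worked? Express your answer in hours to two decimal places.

Thu: 8:12 AM–3:24 PM = 7 h 12 min; less 30 min break → 6 h 42 min
Fri: 9:11 AM–6:19 PM = 9 h 8 min; less 30 min break → 8 h 38 min
Sat: 11:25 AM–8:20 PM = 8 h 55 min; less 30 min break → 8 h 25 min
Sun: 10:45 AM–9:51 PM = 11 h 6 min; less 30 min break → 10 h 36 min
Total: 6 h 42 min + 8 h 38 min + 8 h 25 min + 10 h 36 min = 34 h 21 min.

34.35 hours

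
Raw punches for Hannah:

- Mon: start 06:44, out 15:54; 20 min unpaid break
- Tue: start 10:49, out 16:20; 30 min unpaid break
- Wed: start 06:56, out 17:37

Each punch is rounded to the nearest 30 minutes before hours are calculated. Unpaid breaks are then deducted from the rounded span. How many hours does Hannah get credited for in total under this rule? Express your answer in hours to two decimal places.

24.67 hours

Mon: in 06:44→06:30, out 15:54→16:00; 9 h 30 min − 20 min = 9 h 10 min
Tue: in 10:49→11:00, out 16:20→16:30; 5 h 30 min − 30 min = 5 h 0 min
Wed: in 06:56→07:00, out 17:37→17:30; 10 h 30 min
Total credited: 24 h 40 min.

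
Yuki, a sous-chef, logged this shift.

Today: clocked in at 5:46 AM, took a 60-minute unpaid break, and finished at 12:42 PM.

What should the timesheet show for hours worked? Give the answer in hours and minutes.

Today: 5:46 AM–12:42 PM = 6 h 56 min; less 60 min break → 5 h 56 min

5 h 56 min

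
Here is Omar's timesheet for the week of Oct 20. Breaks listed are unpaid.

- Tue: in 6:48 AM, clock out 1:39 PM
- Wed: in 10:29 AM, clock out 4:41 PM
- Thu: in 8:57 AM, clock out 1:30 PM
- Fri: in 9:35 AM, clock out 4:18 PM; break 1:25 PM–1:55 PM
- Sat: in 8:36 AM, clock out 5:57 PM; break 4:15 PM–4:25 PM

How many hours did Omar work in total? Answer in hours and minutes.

33 h 0 min

Tue: 6:48 AM–1:39 PM = 6 h 51 min
Wed: 10:29 AM–4:41 PM = 6 h 12 min
Thu: 8:57 AM–1:30 PM = 4 h 33 min
Fri: 9:35 AM–4:18 PM = 6 h 43 min; less 30 min break → 6 h 13 min
Sat: 8:36 AM–5:57 PM = 9 h 21 min; less 10 min break → 9 h 11 min
Total: 6 h 51 min + 6 h 12 min + 4 h 33 min + 6 h 13 min + 9 h 11 min = 33 h 0 min.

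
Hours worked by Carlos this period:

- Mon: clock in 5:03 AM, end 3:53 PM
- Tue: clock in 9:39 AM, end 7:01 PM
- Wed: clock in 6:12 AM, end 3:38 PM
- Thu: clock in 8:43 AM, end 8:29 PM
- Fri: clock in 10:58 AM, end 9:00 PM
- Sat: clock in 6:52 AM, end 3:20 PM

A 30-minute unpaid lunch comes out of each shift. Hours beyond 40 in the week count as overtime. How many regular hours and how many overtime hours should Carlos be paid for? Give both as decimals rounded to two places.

Regular 40.00 hours, overtime 16.90 hours

Mon: 5:03 AM–3:53 PM = 10 h 50 min; less 30 min break → 10 h 20 min
Tue: 9:39 AM–7:01 PM = 9 h 22 min; less 30 min break → 8 h 52 min
Wed: 6:12 AM–3:38 PM = 9 h 26 min; less 30 min break → 8 h 56 min
Thu: 8:43 AM–8:29 PM = 11 h 46 min; less 30 min break → 11 h 16 min
Fri: 10:58 AM–9:00 PM = 10 h 2 min; less 30 min break → 9 h 32 min
Sat: 6:52 AM–3:20 PM = 8 h 28 min; less 30 min break → 7 h 58 min
Total worked: 56 h 54 min = 56.90 h.
Threshold 40 h → overtime 16 h 54 min, regular 40 h 0 min.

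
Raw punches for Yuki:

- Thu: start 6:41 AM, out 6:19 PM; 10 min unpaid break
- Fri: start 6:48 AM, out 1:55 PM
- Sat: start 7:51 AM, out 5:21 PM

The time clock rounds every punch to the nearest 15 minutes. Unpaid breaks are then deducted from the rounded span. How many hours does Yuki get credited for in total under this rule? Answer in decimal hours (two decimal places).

28.08 hours

Thu: in 6:41 AM→6:45 AM, out 6:19 PM→6:15 PM; 11 h 30 min − 10 min = 11 h 20 min
Fri: in 6:48 AM→6:45 AM, out 1:55 PM→2:00 PM; 7 h 15 min
Sat: in 7:51 AM→7:45 AM, out 5:21 PM→5:15 PM; 9 h 30 min
Total credited: 28 h 5 min.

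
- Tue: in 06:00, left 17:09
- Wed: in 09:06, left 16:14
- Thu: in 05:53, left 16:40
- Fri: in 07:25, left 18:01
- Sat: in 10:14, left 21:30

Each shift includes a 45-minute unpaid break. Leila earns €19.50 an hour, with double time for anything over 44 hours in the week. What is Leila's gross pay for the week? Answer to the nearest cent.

Tue: 06:00–17:09 = 11 h 9 min; less 45 min break → 10 h 24 min
Wed: 09:06–16:14 = 7 h 8 min; less 45 min break → 6 h 23 min
Thu: 05:53–16:40 = 10 h 47 min; less 45 min break → 10 h 2 min
Fri: 07:25–18:01 = 10 h 36 min; less 45 min break → 9 h 51 min
Sat: 10:14–21:30 = 11 h 16 min; less 45 min break → 10 h 31 min
Total worked: 47 h 11 min = 2831 min.
Regular 44 h 0 min = 2640 min at €19.50/h; overtime 3 h 11 min = 191 min at €39.00/h.
Pay = (2640 × €19.50 + 191 × €39.00) ÷ 60 = €982.15.

€982.15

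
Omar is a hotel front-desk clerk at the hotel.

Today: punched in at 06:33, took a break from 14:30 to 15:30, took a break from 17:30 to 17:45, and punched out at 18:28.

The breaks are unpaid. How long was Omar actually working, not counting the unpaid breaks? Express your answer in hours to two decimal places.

10.67 hours

Today: 06:33–18:28 = 11 h 55 min; less 75 min break → 10 h 40 min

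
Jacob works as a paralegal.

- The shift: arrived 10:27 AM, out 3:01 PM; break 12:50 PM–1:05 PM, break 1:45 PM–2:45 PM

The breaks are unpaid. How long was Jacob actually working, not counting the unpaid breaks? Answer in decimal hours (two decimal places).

The shift: 10:27 AM–3:01 PM = 4 h 34 min; less 75 min break → 3 h 19 min

3.32 hours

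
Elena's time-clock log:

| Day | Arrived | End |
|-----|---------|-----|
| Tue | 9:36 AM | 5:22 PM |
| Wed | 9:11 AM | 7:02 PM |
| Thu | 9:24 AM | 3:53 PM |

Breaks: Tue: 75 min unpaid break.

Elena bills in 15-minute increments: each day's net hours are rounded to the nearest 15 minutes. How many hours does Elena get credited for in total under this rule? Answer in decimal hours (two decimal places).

22.75 hours

Tue: 9:36 AM–5:22 PM = 7 h 46 min − 75 min = 6 h 31 min → rounds to 6 h 30 min
Wed: 9:11 AM–7:02 PM = 9 h 51 min → rounds to 9 h 45 min
Thu: 9:24 AM–3:53 PM = 6 h 29 min → rounds to 6 h 30 min
Total credited: 22 h 45 min.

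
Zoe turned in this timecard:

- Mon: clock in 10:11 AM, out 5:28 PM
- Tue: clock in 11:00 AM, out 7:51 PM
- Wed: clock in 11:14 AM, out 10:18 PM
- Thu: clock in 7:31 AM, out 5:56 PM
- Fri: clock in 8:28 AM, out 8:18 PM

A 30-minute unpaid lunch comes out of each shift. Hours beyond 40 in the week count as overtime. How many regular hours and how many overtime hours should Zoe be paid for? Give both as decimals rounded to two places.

Regular 40.00 hours, overtime 6.95 hours

Mon: 10:11 AM–5:28 PM = 7 h 17 min; less 30 min break → 6 h 47 min
Tue: 11:00 AM–7:51 PM = 8 h 51 min; less 30 min break → 8 h 21 min
Wed: 11:14 AM–10:18 PM = 11 h 4 min; less 30 min break → 10 h 34 min
Thu: 7:31 AM–5:56 PM = 10 h 25 min; less 30 min break → 9 h 55 min
Fri: 8:28 AM–8:18 PM = 11 h 50 min; less 30 min break → 11 h 20 min
Total worked: 46 h 57 min = 46.95 h.
Threshold 40 h → overtime 6 h 57 min, regular 40 h 0 min.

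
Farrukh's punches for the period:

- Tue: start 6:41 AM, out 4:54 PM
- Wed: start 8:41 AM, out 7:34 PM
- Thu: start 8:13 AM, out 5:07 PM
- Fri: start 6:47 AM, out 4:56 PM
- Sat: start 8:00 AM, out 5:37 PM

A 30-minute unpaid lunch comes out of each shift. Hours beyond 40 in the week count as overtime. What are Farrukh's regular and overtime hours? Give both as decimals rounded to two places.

Tue: 6:41 AM–4:54 PM = 10 h 13 min; less 30 min break → 9 h 43 min
Wed: 8:41 AM–7:34 PM = 10 h 53 min; less 30 min break → 10 h 23 min
Thu: 8:13 AM–5:07 PM = 8 h 54 min; less 30 min break → 8 h 24 min
Fri: 6:47 AM–4:56 PM = 10 h 9 min; less 30 min break → 9 h 39 min
Sat: 8:00 AM–5:37 PM = 9 h 37 min; less 30 min break → 9 h 7 min
Total worked: 47 h 16 min = 47.27 h.
Threshold 40 h → overtime 7 h 16 min, regular 40 h 0 min.

Regular 40.00 hours, overtime 7.27 hours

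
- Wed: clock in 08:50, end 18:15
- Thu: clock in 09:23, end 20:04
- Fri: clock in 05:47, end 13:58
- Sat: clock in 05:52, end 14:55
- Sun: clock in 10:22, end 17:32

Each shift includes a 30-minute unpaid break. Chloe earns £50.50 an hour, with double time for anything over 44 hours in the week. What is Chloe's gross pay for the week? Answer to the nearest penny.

Wed: 08:50–18:15 = 9 h 25 min; less 30 min break → 8 h 55 min
Thu: 09:23–20:04 = 10 h 41 min; less 30 min break → 10 h 11 min
Fri: 05:47–13:58 = 8 h 11 min; less 30 min break → 7 h 41 min
Sat: 05:52–14:55 = 9 h 3 min; less 30 min break → 8 h 33 min
Sun: 10:22–17:32 = 7 h 10 min; less 30 min break → 6 h 40 min
Total worked: 42 h 0 min = 2520 min.
Regular 42 h 0 min = 2520 min at £50.50/h; overtime 0 h 0 min = 0 min at £101.00/h.
Pay = (2520 × £50.50 + 0 × £101.00) ÷ 60 = £2121.00.

£2121.00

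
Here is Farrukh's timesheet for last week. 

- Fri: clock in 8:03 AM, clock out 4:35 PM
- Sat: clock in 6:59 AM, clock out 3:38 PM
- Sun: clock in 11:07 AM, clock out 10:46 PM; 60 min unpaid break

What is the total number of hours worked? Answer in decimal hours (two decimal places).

Fri: 8:03 AM–4:35 PM = 8 h 32 min
Sat: 6:59 AM–3:38 PM = 8 h 39 min
Sun: 11:07 AM–10:46 PM = 11 h 39 min; less 60 min break → 10 h 39 min
Total: 8 h 32 min + 8 h 39 min + 10 h 39 min = 27 h 50 min.

27.83 hours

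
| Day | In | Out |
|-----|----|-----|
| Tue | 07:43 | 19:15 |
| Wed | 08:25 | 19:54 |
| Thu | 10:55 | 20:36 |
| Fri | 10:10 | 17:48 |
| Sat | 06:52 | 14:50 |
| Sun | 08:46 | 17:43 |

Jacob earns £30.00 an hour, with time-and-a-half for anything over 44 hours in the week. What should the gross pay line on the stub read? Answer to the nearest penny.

£1916.25

Tue: 07:43–19:15 = 11 h 32 min
Wed: 08:25–19:54 = 11 h 29 min
Thu: 10:55–20:36 = 9 h 41 min
Fri: 10:10–17:48 = 7 h 38 min
Sat: 06:52–14:50 = 7 h 58 min
Sun: 08:46–17:43 = 8 h 57 min
Total worked: 57 h 15 min = 3435 min.
Regular 44 h 0 min = 2640 min at £30.00/h; overtime 13 h 15 min = 795 min at £45.00/h.
Pay = (2640 × £30.00 + 795 × £45.00) ÷ 60 = £1916.25.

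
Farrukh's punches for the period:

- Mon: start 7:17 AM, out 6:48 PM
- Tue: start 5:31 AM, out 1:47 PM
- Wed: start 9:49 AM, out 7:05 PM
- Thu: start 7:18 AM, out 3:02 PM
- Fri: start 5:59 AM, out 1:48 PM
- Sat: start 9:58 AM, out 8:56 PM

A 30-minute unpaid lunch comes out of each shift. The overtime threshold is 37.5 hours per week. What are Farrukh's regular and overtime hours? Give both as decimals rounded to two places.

Regular 37.50 hours, overtime 15.07 hours

Mon: 7:17 AM–6:48 PM = 11 h 31 min; less 30 min break → 11 h 1 min
Tue: 5:31 AM–1:47 PM = 8 h 16 min; less 30 min break → 7 h 46 min
Wed: 9:49 AM–7:05 PM = 9 h 16 min; less 30 min break → 8 h 46 min
Thu: 7:18 AM–3:02 PM = 7 h 44 min; less 30 min break → 7 h 14 min
Fri: 5:59 AM–1:48 PM = 7 h 49 min; less 30 min break → 7 h 19 min
Sat: 9:58 AM–8:56 PM = 10 h 58 min; less 30 min break → 10 h 28 min
Total worked: 52 h 34 min = 52.57 h.
Threshold 37.5 h → overtime 15 h 4 min, regular 37 h 30 min.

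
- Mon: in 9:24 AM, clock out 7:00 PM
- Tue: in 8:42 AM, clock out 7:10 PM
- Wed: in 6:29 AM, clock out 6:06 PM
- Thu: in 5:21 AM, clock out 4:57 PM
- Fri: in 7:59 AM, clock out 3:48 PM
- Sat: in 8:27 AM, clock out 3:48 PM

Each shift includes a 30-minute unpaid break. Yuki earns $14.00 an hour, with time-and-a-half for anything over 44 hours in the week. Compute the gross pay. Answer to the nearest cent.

$856.45

Mon: 9:24 AM–7:00 PM = 9 h 36 min; less 30 min break → 9 h 6 min
Tue: 8:42 AM–7:10 PM = 10 h 28 min; less 30 min break → 9 h 58 min
Wed: 6:29 AM–6:06 PM = 11 h 37 min; less 30 min break → 11 h 7 min
Thu: 5:21 AM–4:57 PM = 11 h 36 min; less 30 min break → 11 h 6 min
Fri: 7:59 AM–3:48 PM = 7 h 49 min; less 30 min break → 7 h 19 min
Sat: 8:27 AM–3:48 PM = 7 h 21 min; less 30 min break → 6 h 51 min
Total worked: 55 h 27 min = 3327 min.
Regular 44 h 0 min = 2640 min at $14.00/h; overtime 11 h 27 min = 687 min at $21.00/h.
Pay = (2640 × $14.00 + 687 × $21.00) ÷ 60 = $856.45.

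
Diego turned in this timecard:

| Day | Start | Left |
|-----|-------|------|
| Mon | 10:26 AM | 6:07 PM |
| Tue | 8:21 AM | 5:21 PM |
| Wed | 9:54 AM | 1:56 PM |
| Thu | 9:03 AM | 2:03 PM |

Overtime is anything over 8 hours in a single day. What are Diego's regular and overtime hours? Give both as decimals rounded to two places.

Mon: 10:26 AM–6:07 PM = 7 h 41 min
Tue: 8:21 AM–5:21 PM = 9 h 0 min
Wed: 9:54 AM–1:56 PM = 4 h 2 min
Thu: 9:03 AM–2:03 PM = 5 h 0 min
Mon reg 7 h 41 min / OT 0 h 0 min; Tue reg 8 h 0 min / OT 1 h 0 min; Wed reg 4 h 2 min / OT 0 h 0 min; Thu reg 5 h 0 min / OT 0 h 0 min.
Totals: regular 24 h 43 min, overtime 1 h 0 min.

Regular 24.72 hours, overtime 1.00 hours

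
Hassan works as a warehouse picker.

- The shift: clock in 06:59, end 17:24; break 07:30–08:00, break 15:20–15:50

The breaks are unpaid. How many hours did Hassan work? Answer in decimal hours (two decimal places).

The shift: 06:59–17:24 = 10 h 25 min; less 60 min break → 9 h 25 min

9.42 hours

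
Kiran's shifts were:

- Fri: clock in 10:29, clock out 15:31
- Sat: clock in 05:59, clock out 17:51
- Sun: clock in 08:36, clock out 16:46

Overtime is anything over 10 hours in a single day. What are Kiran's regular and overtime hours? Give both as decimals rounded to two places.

Regular 23.20 hours, overtime 1.87 hours

Fri: 10:29–15:31 = 5 h 2 min
Sat: 05:59–17:51 = 11 h 52 min
Sun: 08:36–16:46 = 8 h 10 min
Fri reg 5 h 2 min / OT 0 h 0 min; Sat reg 10 h 0 min / OT 1 h 52 min; Sun reg 8 h 10 min / OT 0 h 0 min.
Totals: regular 23 h 12 min, overtime 1 h 52 min.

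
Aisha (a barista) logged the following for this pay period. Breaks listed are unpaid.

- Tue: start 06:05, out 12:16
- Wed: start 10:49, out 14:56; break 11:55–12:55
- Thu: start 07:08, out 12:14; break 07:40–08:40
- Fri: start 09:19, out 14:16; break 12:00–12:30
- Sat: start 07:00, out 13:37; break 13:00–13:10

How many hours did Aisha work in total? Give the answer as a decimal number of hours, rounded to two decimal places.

24.30 hours

Tue: 06:05–12:16 = 6 h 11 min
Wed: 10:49–14:56 = 4 h 7 min; less 60 min break → 3 h 7 min
Thu: 07:08–12:14 = 5 h 6 min; less 60 min break → 4 h 6 min
Fri: 09:19–14:16 = 4 h 57 min; less 30 min break → 4 h 27 min
Sat: 07:00–13:37 = 6 h 37 min; less 10 min break → 6 h 27 min
Total: 6 h 11 min + 3 h 7 min + 4 h 6 min + 4 h 27 min + 6 h 27 min = 24 h 18 min.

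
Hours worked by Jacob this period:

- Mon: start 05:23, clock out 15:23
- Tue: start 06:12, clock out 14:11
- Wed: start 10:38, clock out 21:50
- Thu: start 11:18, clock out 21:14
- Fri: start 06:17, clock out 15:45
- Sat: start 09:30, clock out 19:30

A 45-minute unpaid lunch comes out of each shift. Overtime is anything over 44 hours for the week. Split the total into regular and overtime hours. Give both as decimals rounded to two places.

Regular 44.00 hours, overtime 10.08 hours

Mon: 05:23–15:23 = 10 h 0 min; less 45 min break → 9 h 15 min
Tue: 06:12–14:11 = 7 h 59 min; less 45 min break → 7 h 14 min
Wed: 10:38–21:50 = 11 h 12 min; less 45 min break → 10 h 27 min
Thu: 11:18–21:14 = 9 h 56 min; less 45 min break → 9 h 11 min
Fri: 06:17–15:45 = 9 h 28 min; less 45 min break → 8 h 43 min
Sat: 09:30–19:30 = 10 h 0 min; less 45 min break → 9 h 15 min
Total worked: 54 h 5 min = 54.08 h.
Threshold 44 h → overtime 10 h 5 min, regular 44 h 0 min.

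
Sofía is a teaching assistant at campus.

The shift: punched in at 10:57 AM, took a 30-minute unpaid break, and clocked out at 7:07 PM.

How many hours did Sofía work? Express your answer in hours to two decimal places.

The shift: 10:57 AM–7:07 PM = 8 h 10 min; less 30 min break → 7 h 40 min

7.67 hours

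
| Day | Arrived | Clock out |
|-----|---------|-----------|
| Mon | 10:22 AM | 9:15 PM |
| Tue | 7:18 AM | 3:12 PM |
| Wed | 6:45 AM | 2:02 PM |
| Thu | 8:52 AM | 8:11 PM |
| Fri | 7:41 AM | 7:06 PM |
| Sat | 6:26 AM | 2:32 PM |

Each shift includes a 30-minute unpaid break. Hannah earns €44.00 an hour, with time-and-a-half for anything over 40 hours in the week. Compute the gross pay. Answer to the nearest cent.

€2677.40

Mon: 10:22 AM–9:15 PM = 10 h 53 min; less 30 min break → 10 h 23 min
Tue: 7:18 AM–3:12 PM = 7 h 54 min; less 30 min break → 7 h 24 min
Wed: 6:45 AM–2:02 PM = 7 h 17 min; less 30 min break → 6 h 47 min
Thu: 8:52 AM–8:11 PM = 11 h 19 min; less 30 min break → 10 h 49 min
Fri: 7:41 AM–7:06 PM = 11 h 25 min; less 30 min break → 10 h 55 min
Sat: 6:26 AM–2:32 PM = 8 h 6 min; less 30 min break → 7 h 36 min
Total worked: 53 h 54 min = 3234 min.
Regular 40 h 0 min = 2400 min at €44.00/h; overtime 13 h 54 min = 834 min at €66.00/h.
Pay = (2400 × €44.00 + 834 × €66.00) ÷ 60 = €2677.40.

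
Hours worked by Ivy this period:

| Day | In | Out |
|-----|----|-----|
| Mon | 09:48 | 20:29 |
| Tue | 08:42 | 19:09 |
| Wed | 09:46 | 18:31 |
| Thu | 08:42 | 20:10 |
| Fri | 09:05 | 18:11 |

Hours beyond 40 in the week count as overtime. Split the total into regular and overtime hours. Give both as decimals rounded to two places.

Mon: 09:48–20:29 = 10 h 41 min
Tue: 08:42–19:09 = 10 h 27 min
Wed: 09:46–18:31 = 8 h 45 min
Thu: 08:42–20:10 = 11 h 28 min
Fri: 09:05–18:11 = 9 h 6 min
Total worked: 50 h 27 min = 50.45 h.
Threshold 40 h → overtime 10 h 27 min, regular 40 h 0 min.

Regular 40.00 hours, overtime 10.45 hours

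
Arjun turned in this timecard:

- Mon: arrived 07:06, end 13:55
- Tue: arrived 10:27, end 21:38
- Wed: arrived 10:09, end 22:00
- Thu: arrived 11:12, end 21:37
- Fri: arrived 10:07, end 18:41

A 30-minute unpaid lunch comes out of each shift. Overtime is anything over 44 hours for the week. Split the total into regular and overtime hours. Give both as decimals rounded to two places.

Mon: 07:06–13:55 = 6 h 49 min; less 30 min break → 6 h 19 min
Tue: 10:27–21:38 = 11 h 11 min; less 30 min break → 10 h 41 min
Wed: 10:09–22:00 = 11 h 51 min; less 30 min break → 11 h 21 min
Thu: 11:12–21:37 = 10 h 25 min; less 30 min break → 9 h 55 min
Fri: 10:07–18:41 = 8 h 34 min; less 30 min break → 8 h 4 min
Total worked: 46 h 20 min = 46.33 h.
Threshold 44 h → overtime 2 h 20 min, regular 44 h 0 min.

Regular 44.00 hours, overtime 2.33 hours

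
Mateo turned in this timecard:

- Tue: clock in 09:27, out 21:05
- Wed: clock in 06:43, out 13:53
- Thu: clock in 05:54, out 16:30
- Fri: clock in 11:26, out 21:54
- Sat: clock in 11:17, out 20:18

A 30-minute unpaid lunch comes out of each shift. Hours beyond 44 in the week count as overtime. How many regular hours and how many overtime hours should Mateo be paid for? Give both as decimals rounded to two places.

Tue: 09:27–21:05 = 11 h 38 min; less 30 min break → 11 h 8 min
Wed: 06:43–13:53 = 7 h 10 min; less 30 min break → 6 h 40 min
Thu: 05:54–16:30 = 10 h 36 min; less 30 min break → 10 h 6 min
Fri: 11:26–21:54 = 10 h 28 min; less 30 min break → 9 h 58 min
Sat: 11:17–20:18 = 9 h 1 min; less 30 min break → 8 h 31 min
Total worked: 46 h 23 min = 46.38 h.
Threshold 44 h → overtime 2 h 23 min, regular 44 h 0 min.

Regular 44.00 hours, overtime 2.38 hours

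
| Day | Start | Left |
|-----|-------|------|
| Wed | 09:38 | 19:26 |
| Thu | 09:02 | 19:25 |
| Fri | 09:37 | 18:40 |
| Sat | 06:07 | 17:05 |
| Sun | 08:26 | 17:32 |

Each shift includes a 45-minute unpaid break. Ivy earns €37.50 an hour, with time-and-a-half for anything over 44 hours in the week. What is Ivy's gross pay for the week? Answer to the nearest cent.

Wed: 09:38–19:26 = 9 h 48 min; less 45 min break → 9 h 3 min
Thu: 09:02–19:25 = 10 h 23 min; less 45 min break → 9 h 38 min
Fri: 09:37–18:40 = 9 h 3 min; less 45 min break → 8 h 18 min
Sat: 06:07–17:05 = 10 h 58 min; less 45 min break → 10 h 13 min
Sun: 08:26–17:32 = 9 h 6 min; less 45 min break → 8 h 21 min
Total worked: 45 h 33 min = 2733 min.
Regular 44 h 0 min = 2640 min at €37.50/h; overtime 1 h 33 min = 93 min at €56.25/h.
Pay = (2640 × €37.50 + 93 × €56.25) ÷ 60 = €1737.19.

€1737.19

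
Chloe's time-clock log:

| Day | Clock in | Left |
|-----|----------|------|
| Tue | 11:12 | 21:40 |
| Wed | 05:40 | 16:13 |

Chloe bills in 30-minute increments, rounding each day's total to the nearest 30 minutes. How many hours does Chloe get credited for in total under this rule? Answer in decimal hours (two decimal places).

21.00 hours

Tue: 11:12–21:40 = 10 h 28 min → rounds to 10 h 30 min
Wed: 05:40–16:13 = 10 h 33 min → rounds to 10 h 30 min
Total credited: 21 h 0 min.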